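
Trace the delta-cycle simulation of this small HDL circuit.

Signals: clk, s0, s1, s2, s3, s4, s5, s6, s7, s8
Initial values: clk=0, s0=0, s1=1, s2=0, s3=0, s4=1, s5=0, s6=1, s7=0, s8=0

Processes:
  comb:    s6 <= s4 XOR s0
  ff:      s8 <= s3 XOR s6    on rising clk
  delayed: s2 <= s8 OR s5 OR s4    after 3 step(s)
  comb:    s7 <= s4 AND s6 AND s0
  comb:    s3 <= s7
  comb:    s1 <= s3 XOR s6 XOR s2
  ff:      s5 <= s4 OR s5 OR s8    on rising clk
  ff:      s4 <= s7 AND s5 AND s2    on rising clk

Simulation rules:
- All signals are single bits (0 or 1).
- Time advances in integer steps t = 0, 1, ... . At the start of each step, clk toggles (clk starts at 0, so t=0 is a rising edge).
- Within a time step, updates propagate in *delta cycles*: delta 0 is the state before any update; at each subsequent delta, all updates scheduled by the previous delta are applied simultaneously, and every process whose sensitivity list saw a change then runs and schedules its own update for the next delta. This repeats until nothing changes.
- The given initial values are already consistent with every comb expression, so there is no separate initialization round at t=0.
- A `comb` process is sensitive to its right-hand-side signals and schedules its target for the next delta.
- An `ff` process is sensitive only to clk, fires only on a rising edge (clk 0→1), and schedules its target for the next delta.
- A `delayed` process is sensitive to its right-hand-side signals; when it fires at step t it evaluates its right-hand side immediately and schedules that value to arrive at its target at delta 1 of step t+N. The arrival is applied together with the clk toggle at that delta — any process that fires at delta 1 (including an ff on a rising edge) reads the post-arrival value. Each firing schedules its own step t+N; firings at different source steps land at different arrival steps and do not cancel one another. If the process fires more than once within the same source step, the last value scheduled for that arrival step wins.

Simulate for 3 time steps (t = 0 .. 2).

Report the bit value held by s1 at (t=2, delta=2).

0

t=0 Δ0: s0=0 s6=1 clk=0 s8=0 s3=0 s2=0 s5=0 s4=1 s1=1 s7=0
  Δ1: clk:0→1
  Δ2: s8:0→1, s5:0→1, s4:1→0
  Δ3: s6:1→0
  Δ4: s1:1→0
  (4Δ to stable)
t=1 Δ0: s0=0 s6=0 clk=1 s8=1 s3=0 s2=0 s5=1 s4=0 s1=0 s7=0
  Δ1: clk:1→0
  (1Δ to stable)
t=2 Δ0: s0=0 s6=0 clk=0 s8=1 s3=0 s2=0 s5=1 s4=0 s1=0 s7=0
  Δ1: clk:0→1
  Δ2: s8:1→0
  (2Δ to stable)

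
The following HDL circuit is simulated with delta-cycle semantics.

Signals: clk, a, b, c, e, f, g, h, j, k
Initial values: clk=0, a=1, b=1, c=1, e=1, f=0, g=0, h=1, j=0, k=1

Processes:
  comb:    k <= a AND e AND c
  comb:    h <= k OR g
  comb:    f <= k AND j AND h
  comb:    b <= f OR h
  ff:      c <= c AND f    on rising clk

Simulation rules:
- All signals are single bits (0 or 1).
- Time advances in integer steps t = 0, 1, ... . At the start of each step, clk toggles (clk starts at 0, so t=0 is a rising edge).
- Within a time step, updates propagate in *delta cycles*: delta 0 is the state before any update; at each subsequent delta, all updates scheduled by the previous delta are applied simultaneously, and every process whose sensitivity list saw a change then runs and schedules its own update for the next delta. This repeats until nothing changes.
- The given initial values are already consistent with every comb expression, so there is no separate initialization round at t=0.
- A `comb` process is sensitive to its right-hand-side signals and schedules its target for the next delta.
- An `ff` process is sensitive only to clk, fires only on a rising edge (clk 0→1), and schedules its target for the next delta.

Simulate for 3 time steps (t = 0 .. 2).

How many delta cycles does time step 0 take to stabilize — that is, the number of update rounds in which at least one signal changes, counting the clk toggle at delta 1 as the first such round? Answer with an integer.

t0.Δ0 f=0 j=0 k=1 a=1 e=1 clk=0 g=0 h=1 c=1 b=1
t0.Δ1 f=0 j=0 k=1 a=1 e=1 clk=1 g=0 h=1 c=1 b=1
t0.Δ2 f=0 j=0 k=1 a=1 e=1 clk=1 g=0 h=1 c=0 b=1
t0.Δ3 f=0 j=0 k=0 a=1 e=1 clk=1 g=0 h=1 c=0 b=1
t0.Δ4 f=0 j=0 k=0 a=1 e=1 clk=1 g=0 h=0 c=0 b=1
t0.Δ5 f=0 j=0 k=0 a=1 e=1 clk=1 g=0 h=0 c=0 b=0
t1.Δ0 f=0 j=0 k=0 a=1 e=1 clk=1 g=0 h=0 c=0 b=0
t1.Δ1 f=0 j=0 k=0 a=1 e=1 clk=0 g=0 h=0 c=0 b=0
t2.Δ0 f=0 j=0 k=0 a=1 e=1 clk=0 g=0 h=0 c=0 b=0
t2.Δ1 f=0 j=0 k=0 a=1 e=1 clk=1 g=0 h=0 c=0 b=0

5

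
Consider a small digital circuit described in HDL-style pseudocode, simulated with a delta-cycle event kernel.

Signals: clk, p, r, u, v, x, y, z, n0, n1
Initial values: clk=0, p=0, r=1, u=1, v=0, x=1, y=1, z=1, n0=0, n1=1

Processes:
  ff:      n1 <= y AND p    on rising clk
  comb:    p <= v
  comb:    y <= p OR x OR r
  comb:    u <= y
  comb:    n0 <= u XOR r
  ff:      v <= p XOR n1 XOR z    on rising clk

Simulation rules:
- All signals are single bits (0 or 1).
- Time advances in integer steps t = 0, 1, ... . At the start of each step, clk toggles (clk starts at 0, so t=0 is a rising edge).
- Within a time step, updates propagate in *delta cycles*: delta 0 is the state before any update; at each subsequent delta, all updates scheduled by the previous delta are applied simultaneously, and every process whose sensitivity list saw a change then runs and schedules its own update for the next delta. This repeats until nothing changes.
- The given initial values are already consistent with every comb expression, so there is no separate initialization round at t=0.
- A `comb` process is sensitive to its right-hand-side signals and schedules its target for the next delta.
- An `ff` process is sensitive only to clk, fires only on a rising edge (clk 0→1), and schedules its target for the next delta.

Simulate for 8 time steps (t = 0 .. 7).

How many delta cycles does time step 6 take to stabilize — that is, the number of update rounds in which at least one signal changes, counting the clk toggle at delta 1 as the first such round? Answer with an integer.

2

[bits: z,p,n0,y,u,v,clk,x,n1,r]
t=0: Δ0=1001100111 Δ1=1001101111 Δ2=1001101101 | 2Δ
t=1: Δ0=1001101101 Δ1=1001100101 | 1Δ
t=2: Δ0=1001100101 Δ1=1001101101 Δ2=1001111101 Δ3=1101111101 | 3Δ
t=3: Δ0=1101111101 Δ1=1101110101 | 1Δ
t=4: Δ0=1101110101 Δ1=1101111101 Δ2=1101101111 Δ3=1001101111 | 3Δ
t=5: Δ0=1001101111 Δ1=1001100111 | 1Δ
t=6: Δ0=1001100111 Δ1=1001101111 Δ2=1001101101 | 2Δ
t=7: Δ0=1001101101 Δ1=1001100101 | 1Δ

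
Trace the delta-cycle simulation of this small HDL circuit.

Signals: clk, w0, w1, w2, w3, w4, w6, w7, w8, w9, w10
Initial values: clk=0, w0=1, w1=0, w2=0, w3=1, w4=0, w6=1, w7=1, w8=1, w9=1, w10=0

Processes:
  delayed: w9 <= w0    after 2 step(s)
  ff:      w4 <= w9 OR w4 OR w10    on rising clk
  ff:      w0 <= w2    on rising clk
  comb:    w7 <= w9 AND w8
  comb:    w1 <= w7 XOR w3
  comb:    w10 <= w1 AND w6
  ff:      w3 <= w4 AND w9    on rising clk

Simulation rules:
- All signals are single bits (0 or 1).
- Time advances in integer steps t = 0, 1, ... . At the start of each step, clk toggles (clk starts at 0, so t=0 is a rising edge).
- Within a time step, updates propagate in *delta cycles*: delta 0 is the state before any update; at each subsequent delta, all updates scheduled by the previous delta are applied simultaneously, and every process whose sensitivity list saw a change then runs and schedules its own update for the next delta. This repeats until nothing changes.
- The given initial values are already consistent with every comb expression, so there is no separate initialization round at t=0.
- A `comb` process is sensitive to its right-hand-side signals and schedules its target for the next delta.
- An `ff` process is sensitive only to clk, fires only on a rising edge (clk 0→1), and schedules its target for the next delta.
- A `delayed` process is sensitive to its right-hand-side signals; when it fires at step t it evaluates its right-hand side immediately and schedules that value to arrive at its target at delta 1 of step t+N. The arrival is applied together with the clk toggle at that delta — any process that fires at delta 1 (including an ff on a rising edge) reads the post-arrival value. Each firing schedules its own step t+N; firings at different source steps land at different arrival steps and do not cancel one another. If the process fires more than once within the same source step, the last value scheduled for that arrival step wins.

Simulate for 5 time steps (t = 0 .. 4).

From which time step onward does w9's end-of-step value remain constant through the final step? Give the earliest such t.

t0.Δ0 w3=1 w10=0 w4=0 w8=1 clk=0 w1=0 w9=1 w0=1 w7=1 w6=1 w2=0
t0.Δ1 w3=1 w10=0 w4=0 w8=1 clk=1 w1=0 w9=1 w0=1 w7=1 w6=1 w2=0
t0.Δ2 w3=0 w10=0 w4=1 w8=1 clk=1 w1=0 w9=1 w0=0 w7=1 w6=1 w2=0
t0.Δ3 w3=0 w10=0 w4=1 w8=1 clk=1 w1=1 w9=1 w0=0 w7=1 w6=1 w2=0
t0.Δ4 w3=0 w10=1 w4=1 w8=1 clk=1 w1=1 w9=1 w0=0 w7=1 w6=1 w2=0
t1.Δ0 w3=0 w10=1 w4=1 w8=1 clk=1 w1=1 w9=1 w0=0 w7=1 w6=1 w2=0
t1.Δ1 w3=0 w10=1 w4=1 w8=1 clk=0 w1=1 w9=1 w0=0 w7=1 w6=1 w2=0
t2.Δ0 w3=0 w10=1 w4=1 w8=1 clk=0 w1=1 w9=1 w0=0 w7=1 w6=1 w2=0
t2.Δ1 w3=0 w10=1 w4=1 w8=1 clk=1 w1=1 w9=0 w0=0 w7=1 w6=1 w2=0
t2.Δ2 w3=0 w10=1 w4=1 w8=1 clk=1 w1=1 w9=0 w0=0 w7=0 w6=1 w2=0
t2.Δ3 w3=0 w10=1 w4=1 w8=1 clk=1 w1=0 w9=0 w0=0 w7=0 w6=1 w2=0
t2.Δ4 w3=0 w10=0 w4=1 w8=1 clk=1 w1=0 w9=0 w0=0 w7=0 w6=1 w2=0
t3.Δ0 w3=0 w10=0 w4=1 w8=1 clk=1 w1=0 w9=0 w0=0 w7=0 w6=1 w2=0
t3.Δ1 w3=0 w10=0 w4=1 w8=1 clk=0 w1=0 w9=0 w0=0 w7=0 w6=1 w2=0
t4.Δ0 w3=0 w10=0 w4=1 w8=1 clk=0 w1=0 w9=0 w0=0 w7=0 w6=1 w2=0
t4.Δ1 w3=0 w10=0 w4=1 w8=1 clk=1 w1=0 w9=0 w0=0 w7=0 w6=1 w2=0

2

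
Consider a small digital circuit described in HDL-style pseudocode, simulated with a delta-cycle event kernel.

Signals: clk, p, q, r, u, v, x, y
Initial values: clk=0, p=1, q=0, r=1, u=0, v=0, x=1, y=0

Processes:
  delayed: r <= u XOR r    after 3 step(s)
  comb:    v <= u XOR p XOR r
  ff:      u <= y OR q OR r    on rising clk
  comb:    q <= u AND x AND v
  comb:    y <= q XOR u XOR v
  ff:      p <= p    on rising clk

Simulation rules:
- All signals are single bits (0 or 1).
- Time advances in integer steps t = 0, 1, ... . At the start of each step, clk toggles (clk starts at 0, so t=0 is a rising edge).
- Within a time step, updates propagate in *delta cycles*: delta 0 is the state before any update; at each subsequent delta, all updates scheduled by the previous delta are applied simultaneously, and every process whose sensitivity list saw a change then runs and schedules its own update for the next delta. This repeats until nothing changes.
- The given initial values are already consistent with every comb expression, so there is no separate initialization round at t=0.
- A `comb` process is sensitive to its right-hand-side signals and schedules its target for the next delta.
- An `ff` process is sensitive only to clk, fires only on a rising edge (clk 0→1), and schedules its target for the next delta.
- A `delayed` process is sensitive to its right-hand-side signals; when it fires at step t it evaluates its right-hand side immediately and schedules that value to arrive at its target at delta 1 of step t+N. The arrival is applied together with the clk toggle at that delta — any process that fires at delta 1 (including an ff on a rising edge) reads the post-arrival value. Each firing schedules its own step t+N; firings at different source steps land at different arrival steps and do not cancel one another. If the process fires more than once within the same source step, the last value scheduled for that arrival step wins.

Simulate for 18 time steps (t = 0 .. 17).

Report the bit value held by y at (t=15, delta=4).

[bits: y,x,q,clk,u,p,v,r]
t=0: Δ0=01000101 Δ1=01010101 Δ2=01011101 Δ3=11011111 Δ4=01111111 Δ5=11111111 | 5Δ
t=1: Δ0=11111111 Δ1=11101111 | 1Δ
t=2: Δ0=11101111 Δ1=11111111 | 1Δ
t=3: Δ0=11111111 Δ1=11101110 Δ2=11101100 Δ3=01001100 Δ4=11001100 | 4Δ
t=4: Δ0=11001100 Δ1=11011100 | 1Δ
t=5: Δ0=11011100 Δ1=11001100 | 1Δ
t=6: Δ0=11001100 Δ1=11011101 Δ2=11011111 Δ3=01111111 Δ4=11111111 | 4Δ
t=7: Δ0=11111111 Δ1=11101111 | 1Δ
t=8: Δ0=11101111 Δ1=11111111 | 1Δ
t=9: Δ0=11111111 Δ1=11101110 Δ2=11101100 Δ3=01001100 Δ4=11001100 | 4Δ
t=10: Δ0=11001100 Δ1=11011100 | 1Δ
t=11: Δ0=11011100 Δ1=11001100 | 1Δ
t=12: Δ0=11001100 Δ1=11011101 Δ2=11011111 Δ3=01111111 Δ4=11111111 | 4Δ
t=13: Δ0=11111111 Δ1=11101111 | 1Δ
t=14: Δ0=11101111 Δ1=11111111 | 1Δ
t=15: Δ0=11111111 Δ1=11101110 Δ2=11101100 Δ3=01001100 Δ4=11001100 | 4Δ
t=16: Δ0=11001100 Δ1=11011100 | 1Δ
t=17: Δ0=11011100 Δ1=11001100 | 1Δ

1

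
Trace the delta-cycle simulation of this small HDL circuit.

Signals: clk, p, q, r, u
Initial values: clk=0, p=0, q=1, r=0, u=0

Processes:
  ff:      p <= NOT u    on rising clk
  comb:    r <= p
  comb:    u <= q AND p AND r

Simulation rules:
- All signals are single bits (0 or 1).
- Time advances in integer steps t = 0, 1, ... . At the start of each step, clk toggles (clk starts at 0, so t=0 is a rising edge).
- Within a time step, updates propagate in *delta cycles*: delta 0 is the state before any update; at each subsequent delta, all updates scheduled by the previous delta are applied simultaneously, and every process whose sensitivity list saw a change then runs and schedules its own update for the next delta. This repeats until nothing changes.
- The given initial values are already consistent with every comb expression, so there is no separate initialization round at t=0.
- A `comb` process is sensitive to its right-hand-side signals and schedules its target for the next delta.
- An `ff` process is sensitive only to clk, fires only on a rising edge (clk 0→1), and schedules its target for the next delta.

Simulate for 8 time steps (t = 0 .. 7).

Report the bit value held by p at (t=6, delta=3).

t0.Δ0 r=0 clk=0 p=0 q=1 u=0
t0.Δ1 r=0 clk=1 p=0 q=1 u=0
t0.Δ2 r=0 clk=1 p=1 q=1 u=0
t0.Δ3 r=1 clk=1 p=1 q=1 u=0
t0.Δ4 r=1 clk=1 p=1 q=1 u=1
t1.Δ0 r=1 clk=1 p=1 q=1 u=1
t1.Δ1 r=1 clk=0 p=1 q=1 u=1
t2.Δ0 r=1 clk=0 p=1 q=1 u=1
t2.Δ1 r=1 clk=1 p=1 q=1 u=1
t2.Δ2 r=1 clk=1 p=0 q=1 u=1
t2.Δ3 r=0 clk=1 p=0 q=1 u=0
t3.Δ0 r=0 clk=1 p=0 q=1 u=0
t3.Δ1 r=0 clk=0 p=0 q=1 u=0
t4.Δ0 r=0 clk=0 p=0 q=1 u=0
t4.Δ1 r=0 clk=1 p=0 q=1 u=0
t4.Δ2 r=0 clk=1 p=1 q=1 u=0
t4.Δ3 r=1 clk=1 p=1 q=1 u=0
t4.Δ4 r=1 clk=1 p=1 q=1 u=1
t5.Δ0 r=1 clk=1 p=1 q=1 u=1
t5.Δ1 r=1 clk=0 p=1 q=1 u=1
t6.Δ0 r=1 clk=0 p=1 q=1 u=1
t6.Δ1 r=1 clk=1 p=1 q=1 u=1
t6.Δ2 r=1 clk=1 p=0 q=1 u=1
t6.Δ3 r=0 clk=1 p=0 q=1 u=0
t7.Δ0 r=0 clk=1 p=0 q=1 u=0
t7.Δ1 r=0 clk=0 p=0 q=1 u=0

0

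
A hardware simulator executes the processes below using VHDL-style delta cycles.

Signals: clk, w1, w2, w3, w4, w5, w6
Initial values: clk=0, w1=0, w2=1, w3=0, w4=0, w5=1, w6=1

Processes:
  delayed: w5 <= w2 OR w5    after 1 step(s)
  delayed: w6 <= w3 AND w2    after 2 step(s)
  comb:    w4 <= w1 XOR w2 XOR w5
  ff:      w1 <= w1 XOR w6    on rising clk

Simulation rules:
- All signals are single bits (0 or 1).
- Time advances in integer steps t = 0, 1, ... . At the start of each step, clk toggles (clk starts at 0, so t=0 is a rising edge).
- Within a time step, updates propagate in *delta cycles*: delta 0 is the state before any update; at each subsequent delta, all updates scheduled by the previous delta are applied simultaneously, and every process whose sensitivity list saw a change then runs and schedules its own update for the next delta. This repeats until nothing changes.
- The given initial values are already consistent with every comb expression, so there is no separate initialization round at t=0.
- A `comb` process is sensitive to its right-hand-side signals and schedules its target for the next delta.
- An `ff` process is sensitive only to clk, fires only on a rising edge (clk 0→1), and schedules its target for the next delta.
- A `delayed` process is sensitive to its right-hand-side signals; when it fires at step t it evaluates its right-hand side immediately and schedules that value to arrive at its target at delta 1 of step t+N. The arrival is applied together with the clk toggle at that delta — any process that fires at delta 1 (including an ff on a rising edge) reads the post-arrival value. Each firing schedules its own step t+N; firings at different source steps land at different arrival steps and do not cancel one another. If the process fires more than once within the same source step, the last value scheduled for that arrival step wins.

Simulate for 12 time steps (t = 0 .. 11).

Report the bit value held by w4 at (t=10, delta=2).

t=0 Δ0: w5=1 w3=0 w4=0 w2=1 w6=1 w1=0 clk=0
  Δ1: clk:0→1
  Δ2: w1:0→1
  Δ3: w4:0→1
  (3Δ to stable)
t=1 Δ0: w5=1 w3=0 w4=1 w2=1 w6=1 w1=1 clk=1
  Δ1: clk:1→0
  (1Δ to stable)
t=2 Δ0: w5=1 w3=0 w4=1 w2=1 w6=1 w1=1 clk=0
  Δ1: clk:0→1
  Δ2: w1:1→0
  Δ3: w4:1→0
  (3Δ to stable)
t=3 Δ0: w5=1 w3=0 w4=0 w2=1 w6=1 w1=0 clk=1
  Δ1: clk:1→0
  (1Δ to stable)
t=4 Δ0: w5=1 w3=0 w4=0 w2=1 w6=1 w1=0 clk=0
  Δ1: clk:0→1
  Δ2: w1:0→1
  Δ3: w4:0→1
  (3Δ to stable)
t=5 Δ0: w5=1 w3=0 w4=1 w2=1 w6=1 w1=1 clk=1
  Δ1: clk:1→0
  (1Δ to stable)
t=6 Δ0: w5=1 w3=0 w4=1 w2=1 w6=1 w1=1 clk=0
  Δ1: clk:0→1
  Δ2: w1:1→0
  Δ3: w4:1→0
  (3Δ to stable)
t=7 Δ0: w5=1 w3=0 w4=0 w2=1 w6=1 w1=0 clk=1
  Δ1: clk:1→0
  (1Δ to stable)
t=8 Δ0: w5=1 w3=0 w4=0 w2=1 w6=1 w1=0 clk=0
  Δ1: clk:0→1
  Δ2: w1:0→1
  Δ3: w4:0→1
  (3Δ to stable)
t=9 Δ0: w5=1 w3=0 w4=1 w2=1 w6=1 w1=1 clk=1
  Δ1: clk:1→0
  (1Δ to stable)
t=10 Δ0: w5=1 w3=0 w4=1 w2=1 w6=1 w1=1 clk=0
  Δ1: clk:0→1
  Δ2: w1:1→0
  Δ3: w4:1→0
  (3Δ to stable)
t=11 Δ0: w5=1 w3=0 w4=0 w2=1 w6=1 w1=0 clk=1
  Δ1: clk:1→0
  (1Δ to stable)

1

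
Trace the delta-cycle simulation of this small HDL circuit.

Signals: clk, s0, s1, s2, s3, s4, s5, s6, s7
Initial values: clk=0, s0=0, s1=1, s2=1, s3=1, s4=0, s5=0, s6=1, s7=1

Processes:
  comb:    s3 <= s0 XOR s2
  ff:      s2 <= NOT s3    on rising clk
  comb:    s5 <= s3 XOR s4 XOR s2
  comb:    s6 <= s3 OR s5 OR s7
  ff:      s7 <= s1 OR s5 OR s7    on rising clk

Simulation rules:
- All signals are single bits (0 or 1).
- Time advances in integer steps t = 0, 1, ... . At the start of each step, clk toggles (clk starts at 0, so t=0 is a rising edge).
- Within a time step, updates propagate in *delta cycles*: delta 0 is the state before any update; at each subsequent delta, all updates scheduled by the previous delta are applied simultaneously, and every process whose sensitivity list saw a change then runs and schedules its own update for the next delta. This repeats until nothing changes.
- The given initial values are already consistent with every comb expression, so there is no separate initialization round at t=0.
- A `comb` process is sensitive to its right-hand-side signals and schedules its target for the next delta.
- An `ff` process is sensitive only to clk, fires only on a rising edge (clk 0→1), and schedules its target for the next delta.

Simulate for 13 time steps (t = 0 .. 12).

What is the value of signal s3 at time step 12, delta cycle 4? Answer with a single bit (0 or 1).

0

[bits: clk,s0,s3,s4,s7,s5,s1,s2,s6]
t=0: Δ0=001010111 Δ1=101010111 Δ2=101010101 Δ3=100011101 Δ4=100010101 | 4Δ
t=1: Δ0=100010101 Δ1=000010101 | 1Δ
t=2: Δ0=000010101 Δ1=100010101 Δ2=100010111 Δ3=101011111 Δ4=101010111 | 4Δ
t=3: Δ0=101010111 Δ1=001010111 | 1Δ
t=4: Δ0=001010111 Δ1=101010111 Δ2=101010101 Δ3=100011101 Δ4=100010101 | 4Δ
t=5: Δ0=100010101 Δ1=000010101 | 1Δ
t=6: Δ0=000010101 Δ1=100010101 Δ2=100010111 Δ3=101011111 Δ4=101010111 | 4Δ
t=7: Δ0=101010111 Δ1=001010111 | 1Δ
t=8: Δ0=001010111 Δ1=101010111 Δ2=101010101 Δ3=100011101 Δ4=100010101 | 4Δ
t=9: Δ0=100010101 Δ1=000010101 | 1Δ
t=10: Δ0=000010101 Δ1=100010101 Δ2=100010111 Δ3=101011111 Δ4=101010111 | 4Δ
t=11: Δ0=101010111 Δ1=001010111 | 1Δ
t=12: Δ0=001010111 Δ1=101010111 Δ2=101010101 Δ3=100011101 Δ4=100010101 | 4Δ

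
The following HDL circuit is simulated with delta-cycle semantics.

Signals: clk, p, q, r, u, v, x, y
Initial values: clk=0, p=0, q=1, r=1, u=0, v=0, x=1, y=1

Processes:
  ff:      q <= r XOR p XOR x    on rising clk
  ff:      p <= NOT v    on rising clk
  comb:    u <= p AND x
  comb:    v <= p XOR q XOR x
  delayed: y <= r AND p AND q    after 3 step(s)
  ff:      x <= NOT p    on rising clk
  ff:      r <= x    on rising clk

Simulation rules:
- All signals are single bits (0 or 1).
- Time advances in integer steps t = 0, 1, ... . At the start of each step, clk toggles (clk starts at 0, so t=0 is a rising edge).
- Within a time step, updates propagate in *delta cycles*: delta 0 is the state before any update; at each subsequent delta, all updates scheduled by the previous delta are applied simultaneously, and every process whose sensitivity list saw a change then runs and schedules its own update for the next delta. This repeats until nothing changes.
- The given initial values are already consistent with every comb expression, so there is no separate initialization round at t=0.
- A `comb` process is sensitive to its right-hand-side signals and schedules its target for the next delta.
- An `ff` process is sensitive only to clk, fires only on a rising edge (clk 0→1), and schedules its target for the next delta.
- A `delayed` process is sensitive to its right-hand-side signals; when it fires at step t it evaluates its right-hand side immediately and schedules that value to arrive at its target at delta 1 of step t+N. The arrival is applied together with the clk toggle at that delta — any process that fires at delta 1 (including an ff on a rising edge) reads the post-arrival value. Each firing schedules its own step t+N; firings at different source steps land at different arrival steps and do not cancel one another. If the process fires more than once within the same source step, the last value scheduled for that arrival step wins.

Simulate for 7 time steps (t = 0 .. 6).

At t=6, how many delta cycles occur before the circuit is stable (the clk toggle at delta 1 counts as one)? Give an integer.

2

t=0 Δ0: u=0 v=0 p=0 y=1 x=1 clk=0 q=1 r=1
  Δ1: clk:0→1
  Δ2: p:0→1, q:1→0
  Δ3: u:0→1
  (3Δ to stable)
t=1 Δ0: u=1 v=0 p=1 y=1 x=1 clk=1 q=0 r=1
  Δ1: clk:1→0
  (1Δ to stable)
t=2 Δ0: u=1 v=0 p=1 y=1 x=1 clk=0 q=0 r=1
  Δ1: clk:0→1
  Δ2: x:1→0, q:0→1
  Δ3: u:1→0
  (3Δ to stable)
t=3 Δ0: u=0 v=0 p=1 y=1 x=0 clk=1 q=1 r=1
  Δ1: y:1→0, clk:1→0
  (1Δ to stable)
t=4 Δ0: u=0 v=0 p=1 y=0 x=0 clk=0 q=1 r=1
  Δ1: clk:0→1
  Δ2: q:1→0, r:1→0
  Δ3: v:0→1
  (3Δ to stable)
t=5 Δ0: u=0 v=1 p=1 y=0 x=0 clk=1 q=0 r=0
  Δ1: y:0→1, clk:1→0
  (1Δ to stable)
t=6 Δ0: u=0 v=1 p=1 y=1 x=0 clk=0 q=0 r=0
  Δ1: clk:0→1
  Δ2: p:1→0, q:0→1
  (2Δ to stable)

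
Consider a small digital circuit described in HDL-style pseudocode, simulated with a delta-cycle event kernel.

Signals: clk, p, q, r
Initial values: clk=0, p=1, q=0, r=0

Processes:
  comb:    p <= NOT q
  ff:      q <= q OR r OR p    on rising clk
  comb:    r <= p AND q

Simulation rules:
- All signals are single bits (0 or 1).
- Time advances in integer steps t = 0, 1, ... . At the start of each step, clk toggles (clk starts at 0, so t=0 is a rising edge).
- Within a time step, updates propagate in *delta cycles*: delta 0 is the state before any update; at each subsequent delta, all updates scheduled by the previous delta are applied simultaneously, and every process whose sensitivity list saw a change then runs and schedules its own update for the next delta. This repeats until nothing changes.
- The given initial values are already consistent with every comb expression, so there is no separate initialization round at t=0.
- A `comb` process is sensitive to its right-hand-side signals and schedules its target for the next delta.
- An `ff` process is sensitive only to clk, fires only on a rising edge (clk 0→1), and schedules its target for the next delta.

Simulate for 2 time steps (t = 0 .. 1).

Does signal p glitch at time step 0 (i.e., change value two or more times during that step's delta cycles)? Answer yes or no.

[bits: q,r,clk,p]
t=0: Δ0=0001 Δ1=0011 Δ2=1011 Δ3=1110 Δ4=1010 | 4Δ
t=1: Δ0=1010 Δ1=1000 | 1Δ

no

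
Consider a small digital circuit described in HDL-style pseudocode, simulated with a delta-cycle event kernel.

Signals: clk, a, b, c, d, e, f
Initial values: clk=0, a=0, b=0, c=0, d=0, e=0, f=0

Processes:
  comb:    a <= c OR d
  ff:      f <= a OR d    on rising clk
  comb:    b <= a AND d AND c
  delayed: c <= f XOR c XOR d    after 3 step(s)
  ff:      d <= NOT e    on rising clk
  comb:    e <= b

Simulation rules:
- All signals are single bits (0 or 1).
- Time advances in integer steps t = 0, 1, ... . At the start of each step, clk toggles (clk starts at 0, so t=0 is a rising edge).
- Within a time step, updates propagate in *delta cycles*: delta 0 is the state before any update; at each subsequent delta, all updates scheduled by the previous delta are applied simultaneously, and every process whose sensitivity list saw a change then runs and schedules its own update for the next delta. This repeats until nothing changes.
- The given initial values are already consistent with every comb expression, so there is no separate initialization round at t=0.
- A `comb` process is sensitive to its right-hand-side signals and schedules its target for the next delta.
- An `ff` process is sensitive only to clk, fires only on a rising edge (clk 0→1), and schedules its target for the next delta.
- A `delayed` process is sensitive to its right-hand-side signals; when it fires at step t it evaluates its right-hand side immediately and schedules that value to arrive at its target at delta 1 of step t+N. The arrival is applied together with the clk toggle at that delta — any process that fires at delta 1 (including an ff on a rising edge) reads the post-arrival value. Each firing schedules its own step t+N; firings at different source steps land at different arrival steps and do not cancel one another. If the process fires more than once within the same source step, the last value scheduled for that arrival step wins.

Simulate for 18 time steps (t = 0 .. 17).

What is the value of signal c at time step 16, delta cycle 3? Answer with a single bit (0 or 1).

0

[bits: e,d,c,a,f,clk,b]
t=0: Δ0=0000000 Δ1=0000010 Δ2=0100010 Δ3=0101010 | 3Δ
t=1: Δ0=0101010 Δ1=0101000 | 1Δ
t=2: Δ0=0101000 Δ1=0101010 Δ2=0101110 | 2Δ
t=3: Δ0=0101110 Δ1=0111100 Δ2=0111101 Δ3=1111101 | 3Δ
t=4: Δ0=1111101 Δ1=1111111 Δ2=1011111 Δ3=1011110 Δ4=0011110 | 4Δ
t=5: Δ0=0011110 Δ1=0001100 Δ2=0000100 | 2Δ
t=6: Δ0=0000100 Δ1=0010110 Δ2=0111010 Δ3=0111011 Δ4=1111011 | 4Δ
t=7: Δ0=1111011 Δ1=1101001 Δ2=1101000 Δ3=0101000 | 3Δ
t=8: Δ0=0101000 Δ1=0111010 Δ2=0111111 Δ3=1111111 | 3Δ
t=9: Δ0=1111111 Δ1=1101101 Δ2=1101100 Δ3=0101100 | 3Δ
t=10: Δ0=0101100 Δ1=0111110 Δ2=0111111 Δ3=1111111 | 3Δ
t=11: Δ0=1111111 Δ1=1111101 | 1Δ
t=12: Δ0=1111101 Δ1=1101111 Δ2=1001110 Δ3=0000110 | 3Δ
t=13: Δ0=0000110 Δ1=0010100 Δ2=0011100 | 2Δ
t=14: Δ0=0011100 Δ1=0011110 Δ2=0111110 Δ3=0111111 Δ4=1111111 | 4Δ
t=15: Δ0=1111111 Δ1=1111101 | 1Δ
t=16: Δ0=1111101 Δ1=1101111 Δ2=1001110 Δ3=0000110 | 3Δ
t=17: Δ0=0000110 Δ1=0010100 Δ2=0011100 | 2Δ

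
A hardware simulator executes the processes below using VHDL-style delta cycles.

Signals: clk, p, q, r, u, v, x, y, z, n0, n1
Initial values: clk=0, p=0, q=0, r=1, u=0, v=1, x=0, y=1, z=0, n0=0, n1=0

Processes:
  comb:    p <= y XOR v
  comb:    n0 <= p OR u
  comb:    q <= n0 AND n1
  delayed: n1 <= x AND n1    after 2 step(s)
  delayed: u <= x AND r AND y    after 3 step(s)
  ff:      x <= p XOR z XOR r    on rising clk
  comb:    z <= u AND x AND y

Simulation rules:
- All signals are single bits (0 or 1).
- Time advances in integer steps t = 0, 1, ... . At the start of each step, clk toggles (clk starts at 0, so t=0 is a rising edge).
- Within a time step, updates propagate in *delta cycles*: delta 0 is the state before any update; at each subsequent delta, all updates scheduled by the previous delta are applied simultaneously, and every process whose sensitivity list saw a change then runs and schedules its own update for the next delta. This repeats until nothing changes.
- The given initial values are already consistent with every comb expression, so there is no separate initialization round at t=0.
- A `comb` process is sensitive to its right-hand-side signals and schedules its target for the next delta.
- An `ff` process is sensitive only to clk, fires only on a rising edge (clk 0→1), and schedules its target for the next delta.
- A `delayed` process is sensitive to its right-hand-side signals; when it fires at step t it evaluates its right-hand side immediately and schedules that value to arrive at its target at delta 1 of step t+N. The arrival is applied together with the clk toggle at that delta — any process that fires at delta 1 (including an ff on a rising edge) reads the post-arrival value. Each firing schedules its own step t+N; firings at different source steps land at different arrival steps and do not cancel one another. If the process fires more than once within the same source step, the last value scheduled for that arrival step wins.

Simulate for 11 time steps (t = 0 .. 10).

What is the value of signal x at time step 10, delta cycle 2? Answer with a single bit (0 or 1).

t0.Δ0 n1=0 v=1 p=0 n0=0 z=0 x=0 clk=0 y=1 u=0 q=0 r=1
t0.Δ1 n1=0 v=1 p=0 n0=0 z=0 x=0 clk=1 y=1 u=0 q=0 r=1
t0.Δ2 n1=0 v=1 p=0 n0=0 z=0 x=1 clk=1 y=1 u=0 q=0 r=1
t1.Δ0 n1=0 v=1 p=0 n0=0 z=0 x=1 clk=1 y=1 u=0 q=0 r=1
t1.Δ1 n1=0 v=1 p=0 n0=0 z=0 x=1 clk=0 y=1 u=0 q=0 r=1
t2.Δ0 n1=0 v=1 p=0 n0=0 z=0 x=1 clk=0 y=1 u=0 q=0 r=1
t2.Δ1 n1=0 v=1 p=0 n0=0 z=0 x=1 clk=1 y=1 u=0 q=0 r=1
t3.Δ0 n1=0 v=1 p=0 n0=0 z=0 x=1 clk=1 y=1 u=0 q=0 r=1
t3.Δ1 n1=0 v=1 p=0 n0=0 z=0 x=1 clk=0 y=1 u=1 q=0 r=1
t3.Δ2 n1=0 v=1 p=0 n0=1 z=1 x=1 clk=0 y=1 u=1 q=0 r=1
t4.Δ0 n1=0 v=1 p=0 n0=1 z=1 x=1 clk=0 y=1 u=1 q=0 r=1
t4.Δ1 n1=0 v=1 p=0 n0=1 z=1 x=1 clk=1 y=1 u=1 q=0 r=1
t4.Δ2 n1=0 v=1 p=0 n0=1 z=1 x=0 clk=1 y=1 u=1 q=0 r=1
t4.Δ3 n1=0 v=1 p=0 n0=1 z=0 x=0 clk=1 y=1 u=1 q=0 r=1
t5.Δ0 n1=0 v=1 p=0 n0=1 z=0 x=0 clk=1 y=1 u=1 q=0 r=1
t5.Δ1 n1=0 v=1 p=0 n0=1 z=0 x=0 clk=0 y=1 u=1 q=0 r=1
t6.Δ0 n1=0 v=1 p=0 n0=1 z=0 x=0 clk=0 y=1 u=1 q=0 r=1
t6.Δ1 n1=0 v=1 p=0 n0=1 z=0 x=0 clk=1 y=1 u=1 q=0 r=1
t6.Δ2 n1=0 v=1 p=0 n0=1 z=0 x=1 clk=1 y=1 u=1 q=0 r=1
t6.Δ3 n1=0 v=1 p=0 n0=1 z=1 x=1 clk=1 y=1 u=1 q=0 r=1
t7.Δ0 n1=0 v=1 p=0 n0=1 z=1 x=1 clk=1 y=1 u=1 q=0 r=1
t7.Δ1 n1=0 v=1 p=0 n0=1 z=1 x=1 clk=0 y=1 u=0 q=0 r=1
t7.Δ2 n1=0 v=1 p=0 n0=0 z=0 x=1 clk=0 y=1 u=0 q=0 r=1
t8.Δ0 n1=0 v=1 p=0 n0=0 z=0 x=1 clk=0 y=1 u=0 q=0 r=1
t8.Δ1 n1=0 v=1 p=0 n0=0 z=0 x=1 clk=1 y=1 u=0 q=0 r=1
t9.Δ0 n1=0 v=1 p=0 n0=0 z=0 x=1 clk=1 y=1 u=0 q=0 r=1
t9.Δ1 n1=0 v=1 p=0 n0=0 z=0 x=1 clk=0 y=1 u=1 q=0 r=1
t9.Δ2 n1=0 v=1 p=0 n0=1 z=1 x=1 clk=0 y=1 u=1 q=0 r=1
t10.Δ0 n1=0 v=1 p=0 n0=1 z=1 x=1 clk=0 y=1 u=1 q=0 r=1
t10.Δ1 n1=0 v=1 p=0 n0=1 z=1 x=1 clk=1 y=1 u=1 q=0 r=1
t10.Δ2 n1=0 v=1 p=0 n0=1 z=1 x=0 clk=1 y=1 u=1 q=0 r=1
t10.Δ3 n1=0 v=1 p=0 n0=1 z=0 x=0 clk=1 y=1 u=1 q=0 r=1

0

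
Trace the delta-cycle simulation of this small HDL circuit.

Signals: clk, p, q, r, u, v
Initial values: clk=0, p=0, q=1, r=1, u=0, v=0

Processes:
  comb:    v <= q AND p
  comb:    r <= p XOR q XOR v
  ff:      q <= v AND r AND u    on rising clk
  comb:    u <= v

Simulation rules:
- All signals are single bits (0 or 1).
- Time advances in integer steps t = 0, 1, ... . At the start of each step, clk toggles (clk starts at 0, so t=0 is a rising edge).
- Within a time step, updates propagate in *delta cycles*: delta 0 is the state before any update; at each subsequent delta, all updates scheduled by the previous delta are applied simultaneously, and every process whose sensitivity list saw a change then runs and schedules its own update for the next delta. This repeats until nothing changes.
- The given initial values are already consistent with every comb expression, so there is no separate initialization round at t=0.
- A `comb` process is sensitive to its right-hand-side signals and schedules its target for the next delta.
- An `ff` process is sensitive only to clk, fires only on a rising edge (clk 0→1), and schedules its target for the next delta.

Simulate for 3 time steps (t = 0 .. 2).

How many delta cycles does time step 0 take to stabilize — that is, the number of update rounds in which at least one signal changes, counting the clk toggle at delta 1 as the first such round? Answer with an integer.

3

[bits: q,clk,u,v,p,r]
t=0: Δ0=100001 Δ1=110001 Δ2=010001 Δ3=010000 | 3Δ
t=1: Δ0=010000 Δ1=000000 | 1Δ
t=2: Δ0=000000 Δ1=010000 | 1Δ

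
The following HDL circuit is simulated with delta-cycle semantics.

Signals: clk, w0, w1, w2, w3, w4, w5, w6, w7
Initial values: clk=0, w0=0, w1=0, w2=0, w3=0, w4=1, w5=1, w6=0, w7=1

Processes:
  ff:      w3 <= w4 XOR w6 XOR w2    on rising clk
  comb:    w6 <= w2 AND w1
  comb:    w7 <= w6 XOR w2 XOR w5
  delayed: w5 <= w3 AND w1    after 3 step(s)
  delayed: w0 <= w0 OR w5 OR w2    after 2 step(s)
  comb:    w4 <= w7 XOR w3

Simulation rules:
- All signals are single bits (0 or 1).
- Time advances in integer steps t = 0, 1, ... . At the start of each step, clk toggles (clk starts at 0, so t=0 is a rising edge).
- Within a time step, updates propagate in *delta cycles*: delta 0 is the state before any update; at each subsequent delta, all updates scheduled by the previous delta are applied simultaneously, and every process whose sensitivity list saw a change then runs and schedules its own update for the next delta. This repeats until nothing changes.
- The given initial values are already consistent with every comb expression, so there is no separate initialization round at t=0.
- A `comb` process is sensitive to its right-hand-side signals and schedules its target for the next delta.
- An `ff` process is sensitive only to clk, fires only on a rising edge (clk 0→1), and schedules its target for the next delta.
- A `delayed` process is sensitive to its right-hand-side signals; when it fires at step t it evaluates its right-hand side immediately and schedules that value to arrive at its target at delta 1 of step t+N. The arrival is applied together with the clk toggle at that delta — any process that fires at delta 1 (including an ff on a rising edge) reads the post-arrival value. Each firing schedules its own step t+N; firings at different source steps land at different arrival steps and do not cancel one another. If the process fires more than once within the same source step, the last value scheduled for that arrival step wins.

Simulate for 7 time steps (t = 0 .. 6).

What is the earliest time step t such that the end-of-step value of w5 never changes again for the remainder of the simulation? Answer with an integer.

3

[bits: w0,w7,w1,w5,w2,w6,w4,w3,clk]
t=0: Δ0=010100100 Δ1=010100101 Δ2=010100111 Δ3=010100011 | 3Δ
t=1: Δ0=010100011 Δ1=010100010 | 1Δ
t=2: Δ0=010100010 Δ1=010100011 Δ2=010100001 Δ3=010100101 | 3Δ
t=3: Δ0=010100101 Δ1=010000100 Δ2=000000100 Δ3=000000000 | 3Δ
t=4: Δ0=000000000 Δ1=000000001 | 1Δ
t=5: Δ0=000000001 Δ1=000000000 | 1Δ
t=6: Δ0=000000000 Δ1=000000001 | 1Δ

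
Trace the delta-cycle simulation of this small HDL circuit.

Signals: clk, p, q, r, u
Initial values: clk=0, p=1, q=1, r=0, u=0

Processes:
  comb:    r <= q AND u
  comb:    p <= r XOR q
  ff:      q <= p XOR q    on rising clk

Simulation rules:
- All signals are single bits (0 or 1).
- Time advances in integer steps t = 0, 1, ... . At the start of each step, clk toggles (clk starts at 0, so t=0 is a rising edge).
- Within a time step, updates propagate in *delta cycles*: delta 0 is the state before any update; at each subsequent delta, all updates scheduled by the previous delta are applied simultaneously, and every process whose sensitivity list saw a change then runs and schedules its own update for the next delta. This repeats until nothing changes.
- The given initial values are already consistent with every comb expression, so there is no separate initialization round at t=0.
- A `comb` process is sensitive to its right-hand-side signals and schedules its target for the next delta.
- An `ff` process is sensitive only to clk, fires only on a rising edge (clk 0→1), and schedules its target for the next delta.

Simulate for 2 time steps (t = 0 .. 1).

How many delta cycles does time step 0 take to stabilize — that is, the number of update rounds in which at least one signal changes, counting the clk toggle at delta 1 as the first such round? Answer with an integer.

t=0 Δ0: q=1 r=0 p=1 clk=0 u=0
  Δ1: clk:0→1
  Δ2: q:1→0
  Δ3: p:1→0
  (3Δ to stable)
t=1 Δ0: q=0 r=0 p=0 clk=1 u=0
  Δ1: clk:1→0
  (1Δ to stable)

3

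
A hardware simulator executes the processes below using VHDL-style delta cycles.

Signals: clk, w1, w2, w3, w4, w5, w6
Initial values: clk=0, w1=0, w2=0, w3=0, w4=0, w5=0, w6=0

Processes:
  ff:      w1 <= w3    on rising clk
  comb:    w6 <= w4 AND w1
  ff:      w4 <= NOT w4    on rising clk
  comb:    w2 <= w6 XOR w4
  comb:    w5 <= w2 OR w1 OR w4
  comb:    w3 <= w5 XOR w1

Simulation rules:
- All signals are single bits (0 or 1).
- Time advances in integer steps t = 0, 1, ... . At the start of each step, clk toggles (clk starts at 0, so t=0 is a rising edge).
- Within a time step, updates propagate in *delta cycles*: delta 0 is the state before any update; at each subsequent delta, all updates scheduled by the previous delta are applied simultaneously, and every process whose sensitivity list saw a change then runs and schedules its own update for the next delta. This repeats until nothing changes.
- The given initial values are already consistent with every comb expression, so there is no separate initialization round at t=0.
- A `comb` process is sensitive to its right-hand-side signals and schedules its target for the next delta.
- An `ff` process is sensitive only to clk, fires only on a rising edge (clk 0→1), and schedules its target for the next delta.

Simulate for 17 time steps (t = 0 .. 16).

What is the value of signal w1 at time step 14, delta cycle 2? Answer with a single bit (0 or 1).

1

[bits: w2,w3,w6,w1,w4,clk,w5]
t=0: Δ0=0000000 Δ1=0000010 Δ2=0000110 Δ3=1000111 Δ4=1100111 | 4Δ
t=1: Δ0=1100111 Δ1=1100101 | 1Δ
t=2: Δ0=1100101 Δ1=1100111 Δ2=1101011 Δ3=0001011 | 3Δ
t=3: Δ0=0001011 Δ1=0001001 | 1Δ
t=4: Δ0=0001001 Δ1=0001011 Δ2=0000111 Δ3=1100111 | 3Δ
t=5: Δ0=1100111 Δ1=1100101 | 1Δ
t=6: Δ0=1100101 Δ1=1100111 Δ2=1101011 Δ3=0001011 | 3Δ
t=7: Δ0=0001011 Δ1=0001001 | 1Δ
t=8: Δ0=0001001 Δ1=0001011 Δ2=0000111 Δ3=1100111 | 3Δ
t=9: Δ0=1100111 Δ1=1100101 | 1Δ
t=10: Δ0=1100101 Δ1=1100111 Δ2=1101011 Δ3=0001011 | 3Δ
t=11: Δ0=0001011 Δ1=0001001 | 1Δ
t=12: Δ0=0001001 Δ1=0001011 Δ2=0000111 Δ3=1100111 | 3Δ
t=13: Δ0=1100111 Δ1=1100101 | 1Δ
t=14: Δ0=1100101 Δ1=1100111 Δ2=1101011 Δ3=0001011 | 3Δ
t=15: Δ0=0001011 Δ1=0001001 | 1Δ
t=16: Δ0=0001001 Δ1=0001011 Δ2=0000111 Δ3=1100111 | 3Δ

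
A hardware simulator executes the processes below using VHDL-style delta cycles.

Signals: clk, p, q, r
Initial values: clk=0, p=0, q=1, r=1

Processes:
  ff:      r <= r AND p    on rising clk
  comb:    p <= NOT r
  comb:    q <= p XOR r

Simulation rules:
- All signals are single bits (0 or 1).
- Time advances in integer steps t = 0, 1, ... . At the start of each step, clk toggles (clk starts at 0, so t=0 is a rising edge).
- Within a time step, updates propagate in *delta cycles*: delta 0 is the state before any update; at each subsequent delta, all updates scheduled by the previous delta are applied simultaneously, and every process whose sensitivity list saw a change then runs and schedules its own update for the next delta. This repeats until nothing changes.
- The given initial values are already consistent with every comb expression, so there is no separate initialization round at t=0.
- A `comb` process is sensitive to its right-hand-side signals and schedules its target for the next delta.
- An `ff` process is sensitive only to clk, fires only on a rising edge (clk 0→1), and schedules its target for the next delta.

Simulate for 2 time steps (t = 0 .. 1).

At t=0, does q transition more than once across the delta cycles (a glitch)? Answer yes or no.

yes

[bits: p,clk,q,r]
t=0: Δ0=0011 Δ1=0111 Δ2=0110 Δ3=1100 Δ4=1110 | 4Δ
t=1: Δ0=1110 Δ1=1010 | 1Δ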